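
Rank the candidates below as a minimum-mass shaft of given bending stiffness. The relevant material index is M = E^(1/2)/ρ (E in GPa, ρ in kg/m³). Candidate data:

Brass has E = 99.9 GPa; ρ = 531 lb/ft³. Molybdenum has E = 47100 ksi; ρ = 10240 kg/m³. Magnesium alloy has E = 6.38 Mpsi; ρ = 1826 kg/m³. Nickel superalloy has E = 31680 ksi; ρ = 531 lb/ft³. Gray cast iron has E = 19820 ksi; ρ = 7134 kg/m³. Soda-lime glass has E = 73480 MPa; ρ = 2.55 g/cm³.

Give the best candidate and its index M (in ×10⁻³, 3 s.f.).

In SI units:
  brass: E = 99.90 GPa, ρ = 8506 kg/m³
  molybdenum: E = 324.7 GPa, ρ = 10240 kg/m³
  magnesium alloy: E = 43.99 GPa, ρ = 1826 kg/m³
  nickel superalloy: E = 218.4 GPa, ρ = 8506 kg/m³
  gray cast iron: E = 136.7 GPa, ρ = 7134 kg/m³
  soda-lime glass: E = 73.48 GPa, ρ = 2550 kg/m³
  magnesium alloy: M = 3.63×10⁻³
  soda-lime glass: M = 3.36×10⁻³
  molybdenum: M = 1.76×10⁻³
  nickel superalloy: M = 1.74×10⁻³
  gray cast iron: M = 1.64×10⁻³
  brass: M = 1.18×10⁻³
The maximum is for magnesium alloy.

magnesium alloy, M = 3.63×10⁻³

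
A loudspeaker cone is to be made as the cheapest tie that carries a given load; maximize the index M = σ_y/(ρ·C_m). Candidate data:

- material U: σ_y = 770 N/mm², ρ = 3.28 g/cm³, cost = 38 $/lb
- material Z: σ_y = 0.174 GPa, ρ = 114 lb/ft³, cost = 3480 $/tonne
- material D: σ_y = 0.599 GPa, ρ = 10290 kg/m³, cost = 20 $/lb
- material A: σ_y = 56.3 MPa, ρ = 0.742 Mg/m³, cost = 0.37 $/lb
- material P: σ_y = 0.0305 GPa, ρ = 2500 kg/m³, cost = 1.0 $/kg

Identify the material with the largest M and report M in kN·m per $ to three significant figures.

material A, M = 93.0 kN·m per $

In SI units:
  material U: σ_y = 770.0 MPa, ρ = 3280 kg/m³, cost = 83.77 $/kg
  material Z: σ_y = 174.0 MPa, ρ = 1826 kg/m³, cost = 3.480 $/kg
  material D: σ_y = 599.0 MPa, ρ = 10290 kg/m³, cost = 44.09 $/kg
  material A: σ_y = 56.30 MPa, ρ = 742.0 kg/m³, cost = 0.8157 $/kg
  material P: σ_y = 30.50 MPa, ρ = 2500 kg/m³, cost = 1.000 $/kg
  material A: M = 93.0 kN·m per $
  material Z: M = 27.4 kN·m per $
  material P: M = 12.2 kN·m per $
  material U: M = 2.80 kN·m per $
  material D: M = 1.32 kN·m per $
The maximum is for material A.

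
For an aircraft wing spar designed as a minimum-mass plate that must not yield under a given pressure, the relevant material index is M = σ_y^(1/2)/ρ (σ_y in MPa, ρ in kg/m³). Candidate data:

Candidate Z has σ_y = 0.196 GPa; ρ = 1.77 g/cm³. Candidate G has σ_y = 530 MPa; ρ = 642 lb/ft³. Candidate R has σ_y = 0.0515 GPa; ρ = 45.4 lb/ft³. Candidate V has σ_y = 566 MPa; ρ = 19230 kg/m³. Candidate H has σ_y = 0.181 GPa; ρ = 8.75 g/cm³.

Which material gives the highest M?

candidate R

After converting to SI:
  candidate Z: σ_y = 196.0 MPa, ρ = 1770 kg/m³
  candidate G: σ_y = 530.0 MPa, ρ = 10280 kg/m³
  candidate R: σ_y = 51.50 MPa, ρ = 727.2 kg/m³
  candidate V: σ_y = 566.0 MPa, ρ = 19230 kg/m³
  candidate H: σ_y = 181.0 MPa, ρ = 8750 kg/m³
  candidate R: M = 9.87×10⁻³
  candidate Z: M = 7.91×10⁻³
  candidate G: M = 2.24×10⁻³
  candidate H: M = 1.54×10⁻³
  candidate V: M = 1.24×10⁻³
Candidate R has the largest M.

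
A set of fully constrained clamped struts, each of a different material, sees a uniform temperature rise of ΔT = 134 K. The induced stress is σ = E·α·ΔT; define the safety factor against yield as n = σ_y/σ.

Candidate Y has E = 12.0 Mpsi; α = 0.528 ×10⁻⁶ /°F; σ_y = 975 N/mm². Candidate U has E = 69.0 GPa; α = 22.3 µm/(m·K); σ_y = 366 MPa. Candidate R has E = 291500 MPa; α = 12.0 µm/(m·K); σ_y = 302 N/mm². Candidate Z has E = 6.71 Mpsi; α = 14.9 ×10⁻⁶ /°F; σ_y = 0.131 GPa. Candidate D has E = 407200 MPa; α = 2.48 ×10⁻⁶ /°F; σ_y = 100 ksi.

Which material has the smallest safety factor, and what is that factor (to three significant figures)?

candidate R, n = 0.644

With everything in SI (GPa, ×10⁻⁶/K, MPa):
  candidate Y: E = 82.74, α = 0.950, σ_y = 975.0 → σ = 10.5 MPa, n = 92.5
  candidate U: E = 69.00, α = 22.3, σ_y = 366.0 → σ = 206 MPa, n = 1.78
  candidate R: E = 291.5, α = 12.0, σ_y = 302.0 → σ = 469 MPa, n = 0.644
  candidate Z: E = 46.26, α = 26.8, σ_y = 131.0 → σ = 166 MPa, n = 0.788
  candidate D: E = 407.2, α = 4.46, σ_y = 689.5 → σ = 244 MPa, n = 2.83
The minimum is candidate R at n = 0.644.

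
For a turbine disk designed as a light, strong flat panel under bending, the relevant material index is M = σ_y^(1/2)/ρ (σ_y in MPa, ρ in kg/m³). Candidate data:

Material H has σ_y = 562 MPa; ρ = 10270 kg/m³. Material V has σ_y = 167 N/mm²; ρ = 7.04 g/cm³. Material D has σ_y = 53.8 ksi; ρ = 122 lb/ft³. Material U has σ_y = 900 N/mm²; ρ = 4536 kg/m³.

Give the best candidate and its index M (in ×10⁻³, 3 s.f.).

Convert each candidate to consistent units, then evaluate M:
  material H: σ_y = 562.0 MPa, ρ = 10270 kg/m³
  material V: σ_y = 167.0 MPa, ρ = 7040 kg/m³
  material D: σ_y = 370.9 MPa, ρ = 1954 kg/m³
  material U: σ_y = 900.0 MPa, ρ = 4536 kg/m³
  material D: M = 9.86×10⁻³
  material U: M = 6.61×10⁻³
  material H: M = 2.31×10⁻³
  material V: M = 1.84×10⁻³
Highest index: material D.

material D, M = 9.86×10⁻³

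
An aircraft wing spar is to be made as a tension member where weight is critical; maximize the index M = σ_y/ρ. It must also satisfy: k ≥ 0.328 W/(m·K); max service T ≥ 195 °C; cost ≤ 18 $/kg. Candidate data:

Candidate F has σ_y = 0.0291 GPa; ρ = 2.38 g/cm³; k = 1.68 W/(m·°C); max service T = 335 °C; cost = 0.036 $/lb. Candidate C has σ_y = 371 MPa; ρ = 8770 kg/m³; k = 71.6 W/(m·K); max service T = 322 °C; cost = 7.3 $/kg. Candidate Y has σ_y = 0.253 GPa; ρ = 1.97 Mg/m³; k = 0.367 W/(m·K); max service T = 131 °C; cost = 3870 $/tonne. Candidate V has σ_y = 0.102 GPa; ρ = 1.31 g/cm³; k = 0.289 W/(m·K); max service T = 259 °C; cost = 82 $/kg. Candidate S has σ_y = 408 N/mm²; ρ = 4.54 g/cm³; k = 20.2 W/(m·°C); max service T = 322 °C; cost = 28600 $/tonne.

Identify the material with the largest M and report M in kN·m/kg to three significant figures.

candidate C, M = 42.3 kN·m/kg

Screen on constraints: k ≥ 0.328 W/(m·K); max service T ≥ 195 °C; cost ≤ 18 $/kg. Survivors: candidate F, candidate C.
In SI units:
  candidate F: σ_y = 29.10 MPa, ρ = 2380 kg/m³
  candidate C: σ_y = 371.0 MPa, ρ = 8770 kg/m³
  candidate C: M = 42.3 kN·m/kg
  candidate F: M = 12.2 kN·m/kg
Candidate C has the largest M.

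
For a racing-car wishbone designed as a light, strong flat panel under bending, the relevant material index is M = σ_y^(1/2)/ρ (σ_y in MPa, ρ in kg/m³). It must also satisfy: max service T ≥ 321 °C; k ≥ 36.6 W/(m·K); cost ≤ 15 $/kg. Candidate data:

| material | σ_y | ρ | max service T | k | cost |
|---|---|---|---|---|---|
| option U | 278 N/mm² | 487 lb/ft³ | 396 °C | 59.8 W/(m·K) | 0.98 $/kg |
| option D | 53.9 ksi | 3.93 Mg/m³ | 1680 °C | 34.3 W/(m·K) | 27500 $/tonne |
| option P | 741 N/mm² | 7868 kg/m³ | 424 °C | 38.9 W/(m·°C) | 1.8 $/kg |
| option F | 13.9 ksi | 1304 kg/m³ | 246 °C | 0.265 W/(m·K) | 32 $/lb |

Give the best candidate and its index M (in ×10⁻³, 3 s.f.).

option P, M = 3.46×10⁻³

Screen on constraints: max service T ≥ 321 °C; k ≥ 36.6 W/(m·K); cost ≤ 15 $/kg. Survivors: option U, option P.
Putting every candidate on a common basis:
  option U: σ_y = 278.0 MPa, ρ = 7801 kg/m³
  option P: σ_y = 741.0 MPa, ρ = 7868 kg/m³
  option P: M = 3.46×10⁻³
  option U: M = 2.14×10⁻³
Option P has the largest M.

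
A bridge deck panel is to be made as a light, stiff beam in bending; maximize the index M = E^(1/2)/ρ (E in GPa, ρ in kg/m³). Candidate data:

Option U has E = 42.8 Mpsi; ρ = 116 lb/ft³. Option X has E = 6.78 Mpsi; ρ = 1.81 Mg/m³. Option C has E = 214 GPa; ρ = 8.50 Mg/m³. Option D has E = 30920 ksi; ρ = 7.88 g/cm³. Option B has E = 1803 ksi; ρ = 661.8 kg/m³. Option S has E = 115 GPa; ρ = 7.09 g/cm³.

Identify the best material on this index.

Convert each candidate to consistent units, then evaluate M:
  option U: E = 295.1 GPa, ρ = 1858 kg/m³
  option X: E = 46.75 GPa, ρ = 1810 kg/m³
  option C: E = 214.0 GPa, ρ = 8500 kg/m³
  option D: E = 213.2 GPa, ρ = 7880 kg/m³
  option B: E = 12.43 GPa, ρ = 661.8 kg/m³
  option S: E = 115.0 GPa, ρ = 7090 kg/m³
  option U: M = 9.24×10⁻³
  option B: M = 5.33×10⁻³
  option X: M = 3.78×10⁻³
  option D: M = 1.85×10⁻³
  option C: M = 1.72×10⁻³
  option S: M = 1.51×10⁻³
Option U ranks first.

option U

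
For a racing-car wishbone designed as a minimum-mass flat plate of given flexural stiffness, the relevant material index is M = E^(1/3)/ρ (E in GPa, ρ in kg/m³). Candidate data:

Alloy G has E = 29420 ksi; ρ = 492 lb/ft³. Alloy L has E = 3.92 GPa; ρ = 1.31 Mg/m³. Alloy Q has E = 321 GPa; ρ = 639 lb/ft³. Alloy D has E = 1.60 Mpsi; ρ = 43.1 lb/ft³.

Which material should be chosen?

alloy D

Putting every candidate on a common basis:
  alloy G: E = 202.8 GPa, ρ = 7881 kg/m³
  alloy L: E = 3.920 GPa, ρ = 1310 kg/m³
  alloy Q: E = 321.0 GPa, ρ = 10240 kg/m³
  alloy D: E = 11.03 GPa, ρ = 690.4 kg/m³
  alloy D: M = 3.22×10⁻³
  alloy L: M = 1.20×10⁻³
  alloy G: M = 0.746×10⁻³
  alloy Q: M = 0.669×10⁻³
The maximum is for alloy D.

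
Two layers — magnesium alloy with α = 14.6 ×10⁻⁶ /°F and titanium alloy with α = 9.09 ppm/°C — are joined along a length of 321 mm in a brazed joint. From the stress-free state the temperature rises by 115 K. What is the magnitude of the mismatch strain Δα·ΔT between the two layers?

1.98×10⁻³

magnesium alloy: α = 14.6×10⁻⁶/°F × 9/5 = 26.3×10⁻⁶/K.
Δα = |26.3 − 9.09|×10⁻⁶/K = 17.2×10⁻⁶/K.
Mismatch strain = Δα·ΔT = 17.2×10⁻⁶ × 115.0 = 1.98×10⁻³.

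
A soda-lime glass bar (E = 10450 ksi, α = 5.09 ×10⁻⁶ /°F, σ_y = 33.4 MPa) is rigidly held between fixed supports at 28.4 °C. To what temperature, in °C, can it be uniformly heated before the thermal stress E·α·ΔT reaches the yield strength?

79.0 °C

E = 10450 ksi = 72.05 GPa.
α = 5.09×10⁻⁶/°F × 9/5 = 9.16×10⁻⁶/K.
E·α·ΔT = 33.40 MPa ⇒ ΔT = 33.40 / (72.05×10³ × 9.16×10⁻⁶) = 50.60 K.
T = 28.4 + 50.60 = 79.00 °C.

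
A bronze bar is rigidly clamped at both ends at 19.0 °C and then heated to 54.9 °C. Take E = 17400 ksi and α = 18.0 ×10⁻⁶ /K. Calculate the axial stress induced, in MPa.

77.5 MPa

E = 17400 ksi = 120.0 GPa.
ΔT = 35.90 K. Constrained thermal stress σ = E·α·ΔT = 120.0×10³ MPa × 18.0×10⁻⁶ × 35.90 = 77.5 MPa (compressive).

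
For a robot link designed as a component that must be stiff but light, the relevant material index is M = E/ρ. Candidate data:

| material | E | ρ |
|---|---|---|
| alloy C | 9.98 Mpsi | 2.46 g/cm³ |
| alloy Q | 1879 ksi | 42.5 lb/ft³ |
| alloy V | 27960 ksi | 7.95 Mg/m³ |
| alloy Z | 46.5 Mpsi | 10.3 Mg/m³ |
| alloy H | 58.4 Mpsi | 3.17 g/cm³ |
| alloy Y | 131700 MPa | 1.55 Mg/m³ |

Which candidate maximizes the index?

alloy H

Putting every candidate on a common basis:
  alloy C: E = 68.81 GPa, ρ = 2460 kg/m³
  alloy Q: E = 12.96 GPa, ρ = 680.8 kg/m³
  alloy V: E = 192.8 GPa, ρ = 7950 kg/m³
  alloy Z: E = 320.6 GPa, ρ = 10300 kg/m³
  alloy H: E = 402.7 GPa, ρ = 3170 kg/m³
  alloy Y: E = 131.7 GPa, ρ = 1550 kg/m³
  alloy H: M = 127 MN·m/kg
  alloy Y: M = 85.0 MN·m/kg
  alloy Z: M = 31.1 MN·m/kg
  alloy C: M = 28.0 MN·m/kg
  alloy V: M = 24.2 MN·m/kg
  alloy Q: M = 19.0 MN·m/kg
Alloy H ranks first.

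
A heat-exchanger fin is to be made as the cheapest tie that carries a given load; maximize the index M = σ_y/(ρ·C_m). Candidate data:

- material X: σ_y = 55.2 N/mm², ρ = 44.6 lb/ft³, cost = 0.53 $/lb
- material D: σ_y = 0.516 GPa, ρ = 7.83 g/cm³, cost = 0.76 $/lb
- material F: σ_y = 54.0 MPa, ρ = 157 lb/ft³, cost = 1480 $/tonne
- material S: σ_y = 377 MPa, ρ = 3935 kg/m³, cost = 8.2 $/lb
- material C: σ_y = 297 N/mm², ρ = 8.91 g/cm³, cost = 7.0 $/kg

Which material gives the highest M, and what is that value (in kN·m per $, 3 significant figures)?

material X, M = 66.1 kN·m per $

In SI units:
  material X: σ_y = 55.20 MPa, ρ = 714.4 kg/m³, cost = 1.168 $/kg
  material D: σ_y = 516.0 MPa, ρ = 7830 kg/m³, cost = 1.675 $/kg
  material F: σ_y = 54.00 MPa, ρ = 2515 kg/m³, cost = 1.480 $/kg
  material S: σ_y = 377.0 MPa, ρ = 3935 kg/m³, cost = 18.08 $/kg
  material C: σ_y = 297.0 MPa, ρ = 8910 kg/m³, cost = 7.000 $/kg
  material X: M = 66.1 kN·m per $
  material D: M = 39.3 kN·m per $
  material F: M = 14.5 kN·m per $
  material S: M = 5.30 kN·m per $
  material C: M = 4.76 kN·m per $
The maximum is for material X.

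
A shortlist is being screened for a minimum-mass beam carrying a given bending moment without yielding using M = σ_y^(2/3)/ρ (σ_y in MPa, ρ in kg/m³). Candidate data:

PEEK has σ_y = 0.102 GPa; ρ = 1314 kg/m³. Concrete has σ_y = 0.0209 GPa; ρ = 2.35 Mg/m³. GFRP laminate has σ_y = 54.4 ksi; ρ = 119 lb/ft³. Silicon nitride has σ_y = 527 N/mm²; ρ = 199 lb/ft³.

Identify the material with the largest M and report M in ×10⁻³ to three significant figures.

After converting to SI:
  PEEK: σ_y = 102.0 MPa, ρ = 1314 kg/m³
  concrete: σ_y = 20.90 MPa, ρ = 2350 kg/m³
  GFRP laminate: σ_y = 375.1 MPa, ρ = 1906 kg/m³
  silicon nitride: σ_y = 527.0 MPa, ρ = 3188 kg/m³
  GFRP laminate: M = 27.3×10⁻³
  silicon nitride: M = 20.5×10⁻³
  PEEK: M = 16.6×10⁻³
  concrete: M = 3.23×10⁻³
Highest index: GFRP laminate.

GFRP laminate, M = 27.3×10⁻³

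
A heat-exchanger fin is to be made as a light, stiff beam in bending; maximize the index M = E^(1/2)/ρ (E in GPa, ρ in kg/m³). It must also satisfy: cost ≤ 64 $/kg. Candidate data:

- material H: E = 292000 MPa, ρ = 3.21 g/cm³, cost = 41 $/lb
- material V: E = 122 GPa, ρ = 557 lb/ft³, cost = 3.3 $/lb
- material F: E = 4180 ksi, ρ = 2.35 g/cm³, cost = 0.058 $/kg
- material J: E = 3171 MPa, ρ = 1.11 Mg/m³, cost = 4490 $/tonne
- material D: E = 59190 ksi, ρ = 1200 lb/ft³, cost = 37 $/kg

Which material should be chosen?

Screen on constraints: cost ≤ 64 $/kg. Survivors: material V, material F, material J, material D.
Convert each candidate to consistent units, then evaluate M:
  material V: E = 122.0 GPa, ρ = 8922 kg/m³
  material F: E = 28.82 GPa, ρ = 2350 kg/m³
  material J: E = 3.171 GPa, ρ = 1110 kg/m³
  material D: E = 408.1 GPa, ρ = 19220 kg/m³
  material F: M = 2.28×10⁻³
  material J: M = 1.60×10⁻³
  material V: M = 1.24×10⁻³
  material D: M = 1.05×10⁻³
The maximum is for material F.

material F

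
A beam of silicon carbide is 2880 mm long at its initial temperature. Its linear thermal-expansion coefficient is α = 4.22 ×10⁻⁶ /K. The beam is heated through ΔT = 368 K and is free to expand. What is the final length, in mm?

ΔL = α·L₀·ΔT = 4.22×10⁻⁶ × 2880 mm × 368.0 K = 4.47 mm.
L = L₀ + ΔL = 2880 + 4.47 = 2884.5 mm.

2884.5 mm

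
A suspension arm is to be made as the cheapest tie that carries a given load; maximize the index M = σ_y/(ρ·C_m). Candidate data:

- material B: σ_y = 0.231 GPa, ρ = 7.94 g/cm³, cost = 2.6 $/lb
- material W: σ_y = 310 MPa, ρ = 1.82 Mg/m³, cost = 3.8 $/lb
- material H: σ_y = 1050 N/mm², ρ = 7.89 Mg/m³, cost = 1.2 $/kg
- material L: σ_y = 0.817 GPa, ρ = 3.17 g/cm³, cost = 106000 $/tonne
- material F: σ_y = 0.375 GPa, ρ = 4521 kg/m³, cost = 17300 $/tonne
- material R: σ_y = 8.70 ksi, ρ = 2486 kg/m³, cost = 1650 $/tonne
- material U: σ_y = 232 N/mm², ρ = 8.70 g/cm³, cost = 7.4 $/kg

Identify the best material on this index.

material H

After converting to SI:
  material B: σ_y = 231.0 MPa, ρ = 7940 kg/m³, cost = 5.732 $/kg
  material W: σ_y = 310.0 MPa, ρ = 1820 kg/m³, cost = 8.377 $/kg
  material H: σ_y = 1050 MPa, ρ = 7890 kg/m³, cost = 1.200 $/kg
  material L: σ_y = 817.0 MPa, ρ = 3170 kg/m³, cost = 106.0 $/kg
  material F: σ_y = 375.0 MPa, ρ = 4521 kg/m³, cost = 17.30 $/kg
  material R: σ_y = 59.98 MPa, ρ = 2486 kg/m³, cost = 1.650 $/kg
  material U: σ_y = 232.0 MPa, ρ = 8700 kg/m³, cost = 7.400 $/kg
  material H: M = 111 kN·m per $
  material W: M = 20.3 kN·m per $
  material R: M = 14.6 kN·m per $
  material B: M = 5.08 kN·m per $
  material F: M = 4.79 kN·m per $
  material U: M = 3.60 kN·m per $
  material L: M = 2.43 kN·m per $
The maximum is for material H.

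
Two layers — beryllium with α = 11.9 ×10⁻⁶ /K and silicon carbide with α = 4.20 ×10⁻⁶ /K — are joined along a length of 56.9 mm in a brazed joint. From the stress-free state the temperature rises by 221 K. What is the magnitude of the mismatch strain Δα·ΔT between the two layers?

1.70×10⁻³

Δα = |11.9 − 4.20|×10⁻⁶/K = 7.70×10⁻⁶/K.
Mismatch strain = Δα·ΔT = 7.70×10⁻⁶ × 221.0 = 1.70×10⁻³.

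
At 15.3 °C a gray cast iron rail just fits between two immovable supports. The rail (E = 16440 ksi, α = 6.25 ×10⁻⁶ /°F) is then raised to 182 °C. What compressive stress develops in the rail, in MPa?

E = 16440 ksi = 113.3 GPa.
α = 6.25×10⁻⁶/°F × 9/5 = 11.2×10⁻⁶/K.
ΔT = 166.7 K. Constrained thermal stress σ = E·α·ΔT = 113.3×10³ MPa × 11.2×10⁻⁶ × 166.7 = 213 MPa (compressive).

213 MPa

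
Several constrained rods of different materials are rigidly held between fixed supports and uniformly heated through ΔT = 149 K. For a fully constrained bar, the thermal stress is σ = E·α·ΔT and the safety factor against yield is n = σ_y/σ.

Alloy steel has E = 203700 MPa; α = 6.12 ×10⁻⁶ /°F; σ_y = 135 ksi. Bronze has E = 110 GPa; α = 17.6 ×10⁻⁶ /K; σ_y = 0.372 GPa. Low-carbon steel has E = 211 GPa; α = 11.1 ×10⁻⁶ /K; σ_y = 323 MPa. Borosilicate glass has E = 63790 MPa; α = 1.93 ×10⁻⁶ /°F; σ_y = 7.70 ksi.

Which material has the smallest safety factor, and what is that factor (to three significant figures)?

low-carbon steel, n = 0.926

With everything in SI (GPa, ×10⁻⁶/K, MPa):
  alloy steel: E = 203.7, α = 11.0, σ_y = 930.8 → σ = 334 MPa, n = 2.78
  bronze: E = 110.0, α = 17.6, σ_y = 372.0 → σ = 288 MPa, n = 1.29
  low-carbon steel: E = 211.0, α = 11.1, σ_y = 323.0 → σ = 349 MPa, n = 0.926
  borosilicate glass: E = 63.79, α = 3.47, σ_y = 53.09 → σ = 33.0 MPa, n = 1.61
Low-carbon steel has the lowest safety factor, n = 0.926.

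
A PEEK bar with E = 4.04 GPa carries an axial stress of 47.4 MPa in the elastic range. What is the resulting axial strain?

ε = σ/E = 47.4 / 4040 = 0.0117.

0.0117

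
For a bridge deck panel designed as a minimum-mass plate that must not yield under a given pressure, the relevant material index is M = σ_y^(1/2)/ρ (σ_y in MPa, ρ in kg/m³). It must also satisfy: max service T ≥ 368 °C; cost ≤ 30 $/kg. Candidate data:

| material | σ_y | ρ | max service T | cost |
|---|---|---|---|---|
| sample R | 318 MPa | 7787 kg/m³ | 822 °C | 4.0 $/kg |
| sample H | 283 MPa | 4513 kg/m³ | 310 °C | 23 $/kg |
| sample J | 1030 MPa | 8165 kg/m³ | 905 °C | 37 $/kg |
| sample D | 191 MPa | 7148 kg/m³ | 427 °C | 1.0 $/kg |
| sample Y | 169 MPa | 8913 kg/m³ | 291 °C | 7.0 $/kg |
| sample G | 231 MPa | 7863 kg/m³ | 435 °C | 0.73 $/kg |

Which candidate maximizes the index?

Screen on constraints: max service T ≥ 368 °C; cost ≤ 30 $/kg. Survivors: sample R, sample D, sample G.
Evaluate M for each candidate:
  sample R: M = 2.29×10⁻³
  sample D: M = 1.93×10⁻³
  sample G: M = 1.93×10⁻³
The maximum is for sample R.

sample R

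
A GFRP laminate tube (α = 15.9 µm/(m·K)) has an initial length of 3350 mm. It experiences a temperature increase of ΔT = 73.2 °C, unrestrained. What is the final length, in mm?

3353.9 mm

ΔL = α·L₀·ΔT = 15.9×10⁻⁶ × 3350 mm × 73.20 K = 3.90 mm.
L = L₀ + ΔL = 3350 + 3.90 = 3353.9 mm.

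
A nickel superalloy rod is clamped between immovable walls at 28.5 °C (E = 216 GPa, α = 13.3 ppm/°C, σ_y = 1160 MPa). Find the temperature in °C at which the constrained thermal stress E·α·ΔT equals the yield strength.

E·α·ΔT = 1160 MPa ⇒ ΔT = 1160 / (216.0×10³ × 13.3×10⁻⁶) = 403.8 K.
T = 28.5 + 403.8 = 432.3 °C.

432 °C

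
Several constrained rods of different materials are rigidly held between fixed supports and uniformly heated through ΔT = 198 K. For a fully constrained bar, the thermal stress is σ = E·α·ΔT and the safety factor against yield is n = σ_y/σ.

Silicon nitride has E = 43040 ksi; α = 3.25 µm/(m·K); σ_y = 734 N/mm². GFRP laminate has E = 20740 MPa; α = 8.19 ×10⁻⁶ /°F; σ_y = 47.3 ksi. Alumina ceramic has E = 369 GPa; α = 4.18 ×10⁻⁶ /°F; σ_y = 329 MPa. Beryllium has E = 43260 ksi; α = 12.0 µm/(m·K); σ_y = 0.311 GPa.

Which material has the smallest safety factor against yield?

beryllium

In consistent units (E in GPa, α in ×10⁻⁶/K, σ_y in MPa):
  silicon nitride: E = 296.8, α = 3.25, σ_y = 734.0 → σ = 191 MPa, n = 3.84
  GFRP laminate: E = 20.74, α = 14.7, σ_y = 326.1 → σ = 60.5 MPa, n = 5.39
  alumina ceramic: E = 369.0, α = 7.52, σ_y = 329.0 → σ = 550 MPa, n = 0.598
  beryllium: E = 298.3, α = 12.0, σ_y = 311.0 → σ = 709 MPa, n = 0.439
Smallest n: beryllium with n = 0.439.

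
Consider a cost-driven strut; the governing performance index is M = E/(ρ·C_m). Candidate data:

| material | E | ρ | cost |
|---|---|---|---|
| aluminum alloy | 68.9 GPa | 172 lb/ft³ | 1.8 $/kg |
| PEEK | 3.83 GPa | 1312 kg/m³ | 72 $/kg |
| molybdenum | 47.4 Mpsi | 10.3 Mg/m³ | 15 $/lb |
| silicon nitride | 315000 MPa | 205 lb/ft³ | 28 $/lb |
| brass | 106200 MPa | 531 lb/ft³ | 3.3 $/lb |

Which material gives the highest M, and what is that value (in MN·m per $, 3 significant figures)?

aluminum alloy, M = 13.9 MN·m per $

After converting to SI:
  aluminum alloy: E = 68.90 GPa, ρ = 2755 kg/m³, cost = 1.800 $/kg
  PEEK: E = 3.830 GPa, ρ = 1312 kg/m³, cost = 72.00 $/kg
  molybdenum: E = 326.8 GPa, ρ = 10300 kg/m³, cost = 33.07 $/kg
  silicon nitride: E = 315.0 GPa, ρ = 3284 kg/m³, cost = 61.73 $/kg
  brass: E = 106.2 GPa, ρ = 8506 kg/m³, cost = 7.275 $/kg
  aluminum alloy: M = 13.9 MN·m per $
  brass: M = 1.72 MN·m per $
  silicon nitride: M = 1.55 MN·m per $
  molybdenum: M = 0.959 MN·m per $
  PEEK: M = 0.0405 MN·m per $
The maximum is for aluminum alloy.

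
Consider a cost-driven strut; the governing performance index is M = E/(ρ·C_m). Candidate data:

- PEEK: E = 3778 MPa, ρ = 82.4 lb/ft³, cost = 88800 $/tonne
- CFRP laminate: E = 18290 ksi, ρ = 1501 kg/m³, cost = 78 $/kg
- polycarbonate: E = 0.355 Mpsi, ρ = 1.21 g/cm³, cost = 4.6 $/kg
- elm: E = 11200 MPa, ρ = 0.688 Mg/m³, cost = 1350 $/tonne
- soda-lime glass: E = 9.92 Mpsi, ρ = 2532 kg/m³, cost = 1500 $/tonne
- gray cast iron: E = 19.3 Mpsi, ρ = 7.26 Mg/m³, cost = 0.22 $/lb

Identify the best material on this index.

Convert each candidate to consistent units, then evaluate M:
  PEEK: E = 3.778 GPa, ρ = 1320 kg/m³, cost = 88.80 $/kg
  CFRP laminate: E = 126.1 GPa, ρ = 1501 kg/m³, cost = 78.00 $/kg
  polycarbonate: E = 2.448 GPa, ρ = 1210 kg/m³, cost = 4.600 $/kg
  elm: E = 11.20 GPa, ρ = 688.0 kg/m³, cost = 1.350 $/kg
  soda-lime glass: E = 68.40 GPa, ρ = 2532 kg/m³, cost = 1.500 $/kg
  gray cast iron: E = 133.1 GPa, ρ = 7260 kg/m³, cost = 0.4850 $/kg
  gray cast iron: M = 37.8 MN·m per $
  soda-lime glass: M = 18.0 MN·m per $
  elm: M = 12.1 MN·m per $
  CFRP laminate: M = 1.08 MN·m per $
  polycarbonate: M = 0.440 MN·m per $
  PEEK: M = 0.0322 MN·m per $
Gray cast iron has the largest M.

gray cast iron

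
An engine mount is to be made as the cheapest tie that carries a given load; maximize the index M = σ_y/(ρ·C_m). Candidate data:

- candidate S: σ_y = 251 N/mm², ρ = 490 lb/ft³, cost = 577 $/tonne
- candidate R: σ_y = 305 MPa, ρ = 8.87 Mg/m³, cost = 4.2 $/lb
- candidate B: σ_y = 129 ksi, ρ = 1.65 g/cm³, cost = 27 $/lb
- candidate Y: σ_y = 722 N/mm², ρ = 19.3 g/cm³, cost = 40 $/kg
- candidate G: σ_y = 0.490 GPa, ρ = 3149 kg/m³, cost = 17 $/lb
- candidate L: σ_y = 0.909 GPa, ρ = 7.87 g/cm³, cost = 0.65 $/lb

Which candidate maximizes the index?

candidate L

In SI units:
  candidate S: σ_y = 251.0 MPa, ρ = 7849 kg/m³, cost = 0.5770 $/kg
  candidate R: σ_y = 305.0 MPa, ρ = 8870 kg/m³, cost = 9.259 $/kg
  candidate B: σ_y = 889.4 MPa, ρ = 1650 kg/m³, cost = 59.52 $/kg
  candidate Y: σ_y = 722.0 MPa, ρ = 19300 kg/m³, cost = 40.00 $/kg
  candidate G: σ_y = 490.0 MPa, ρ = 3149 kg/m³, cost = 37.48 $/kg
  candidate L: σ_y = 909.0 MPa, ρ = 7870 kg/m³, cost = 1.433 $/kg
  candidate L: M = 80.6 kN·m per $
  candidate S: M = 55.4 kN·m per $
  candidate B: M = 9.06 kN·m per $
  candidate G: M = 4.15 kN·m per $
  candidate R: M = 3.71 kN·m per $
  candidate Y: M = 0.935 kN·m per $
Candidate L ranks first.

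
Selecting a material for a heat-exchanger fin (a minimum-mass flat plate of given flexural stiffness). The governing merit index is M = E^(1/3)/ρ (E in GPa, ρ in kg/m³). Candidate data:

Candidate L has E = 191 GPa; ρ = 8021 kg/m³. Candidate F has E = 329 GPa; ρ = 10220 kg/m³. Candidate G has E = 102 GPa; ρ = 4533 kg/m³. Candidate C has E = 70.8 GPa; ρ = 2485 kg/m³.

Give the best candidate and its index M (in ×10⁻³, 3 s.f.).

Evaluate M for each candidate:
  candidate C: M = 1.66×10⁻³
  candidate G: M = 1.03×10⁻³
  candidate L: M = 0.718×10⁻³
  candidate F: M = 0.675×10⁻³
Highest index: candidate C.

candidate C, M = 1.66×10⁻³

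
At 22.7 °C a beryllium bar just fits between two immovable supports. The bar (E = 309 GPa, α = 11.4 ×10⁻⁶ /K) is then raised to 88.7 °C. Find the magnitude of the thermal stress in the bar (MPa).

ΔT = 66.00 K. Constrained thermal stress σ = E·α·ΔT = 309.0×10³ MPa × 11.4×10⁻⁶ × 66.00 = 232 MPa (compressive).

232 MPa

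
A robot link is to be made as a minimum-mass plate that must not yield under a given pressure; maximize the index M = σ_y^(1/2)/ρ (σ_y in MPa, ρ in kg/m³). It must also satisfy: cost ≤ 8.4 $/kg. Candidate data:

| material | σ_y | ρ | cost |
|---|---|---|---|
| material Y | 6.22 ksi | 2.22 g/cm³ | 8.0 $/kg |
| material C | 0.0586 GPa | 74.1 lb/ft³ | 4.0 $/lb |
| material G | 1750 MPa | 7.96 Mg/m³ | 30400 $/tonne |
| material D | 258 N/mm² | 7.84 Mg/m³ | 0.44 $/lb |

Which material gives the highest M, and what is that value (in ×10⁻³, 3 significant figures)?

Screen on constraints: cost ≤ 8.4 $/kg. Survivors: material Y, material D.
Normalizing units and computing the index:
  material Y: σ_y = 42.89 MPa, ρ = 2220 kg/m³
  material D: σ_y = 258.0 MPa, ρ = 7840 kg/m³
  material Y: M = 2.95×10⁻³
  material D: M = 2.05×10⁻³
Highest index: material Y.

material Y, M = 2.95×10⁻³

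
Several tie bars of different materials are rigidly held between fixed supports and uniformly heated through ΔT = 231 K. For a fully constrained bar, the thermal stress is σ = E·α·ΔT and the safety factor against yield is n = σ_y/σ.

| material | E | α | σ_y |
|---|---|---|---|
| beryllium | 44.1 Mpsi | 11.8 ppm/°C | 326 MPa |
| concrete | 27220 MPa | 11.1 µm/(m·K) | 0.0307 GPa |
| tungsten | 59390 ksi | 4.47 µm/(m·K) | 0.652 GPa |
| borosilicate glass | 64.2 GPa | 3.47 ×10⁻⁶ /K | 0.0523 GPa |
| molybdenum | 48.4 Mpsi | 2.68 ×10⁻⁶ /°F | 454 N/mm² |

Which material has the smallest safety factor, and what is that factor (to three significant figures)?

With everything in SI (GPa, ×10⁻⁶/K, MPa):
  beryllium: E = 304.1, α = 11.8, σ_y = 326.0 → σ = 829 MPa, n = 0.393
  concrete: E = 27.22, α = 11.1, σ_y = 30.70 → σ = 69.8 MPa, n = 0.440
  tungsten: E = 409.5, α = 4.47, σ_y = 652.0 → σ = 423 MPa, n = 1.54
  borosilicate glass: E = 64.20, α = 3.47, σ_y = 52.30 → σ = 51.5 MPa, n = 1.02
  molybdenum: E = 333.7, α = 4.82, σ_y = 454.0 → σ = 372 MPa, n = 1.22
The minimum is beryllium at n = 0.393.

beryllium, n = 0.393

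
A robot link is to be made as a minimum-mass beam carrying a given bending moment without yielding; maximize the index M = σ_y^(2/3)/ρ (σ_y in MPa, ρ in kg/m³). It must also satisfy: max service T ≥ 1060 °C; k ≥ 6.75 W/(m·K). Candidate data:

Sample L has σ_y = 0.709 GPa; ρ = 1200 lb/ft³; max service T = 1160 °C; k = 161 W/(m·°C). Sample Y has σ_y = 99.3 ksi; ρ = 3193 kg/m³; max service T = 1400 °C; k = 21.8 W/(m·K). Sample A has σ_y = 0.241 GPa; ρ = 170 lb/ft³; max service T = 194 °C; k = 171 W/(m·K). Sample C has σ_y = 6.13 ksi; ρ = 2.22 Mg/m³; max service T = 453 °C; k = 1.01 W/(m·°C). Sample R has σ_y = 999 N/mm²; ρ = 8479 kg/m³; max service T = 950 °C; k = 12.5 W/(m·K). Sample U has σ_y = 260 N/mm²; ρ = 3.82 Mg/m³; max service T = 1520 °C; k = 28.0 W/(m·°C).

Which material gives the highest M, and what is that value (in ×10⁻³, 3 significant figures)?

sample Y, M = 24.3×10⁻³

Screen on constraints: max service T ≥ 1060 °C; k ≥ 6.75 W/(m·K). Survivors: sample L, sample Y, sample U.
Convert each candidate to consistent units, then evaluate M:
  sample L: σ_y = 709.0 MPa, ρ = 19220 kg/m³
  sample Y: σ_y = 684.6 MPa, ρ = 3193 kg/m³
  sample U: σ_y = 260.0 MPa, ρ = 3820 kg/m³
  sample Y: M = 24.3×10⁻³
  sample U: M = 10.7×10⁻³
  sample L: M = 4.14×10⁻³
Sample Y has the largest M.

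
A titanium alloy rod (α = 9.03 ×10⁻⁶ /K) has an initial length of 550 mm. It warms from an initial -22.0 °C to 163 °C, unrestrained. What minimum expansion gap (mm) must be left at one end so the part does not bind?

ΔT = 163 − (-22.0) = 185.0 K.
ΔL = α·L₀·ΔT = 9.03×10⁻⁶ × 550 mm × 185.0 K = 0.919 mm.

0.919 mm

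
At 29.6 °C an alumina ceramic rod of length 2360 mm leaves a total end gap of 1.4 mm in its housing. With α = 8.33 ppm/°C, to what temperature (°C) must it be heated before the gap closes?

α·L₀·ΔT = 1.4 mm ⇒ ΔT = 1.4 / (8.33×10⁻⁶ × 2360.0) = 71.21 K.
T = 29.6 + 71.21 = 100.8 °C.

101 °C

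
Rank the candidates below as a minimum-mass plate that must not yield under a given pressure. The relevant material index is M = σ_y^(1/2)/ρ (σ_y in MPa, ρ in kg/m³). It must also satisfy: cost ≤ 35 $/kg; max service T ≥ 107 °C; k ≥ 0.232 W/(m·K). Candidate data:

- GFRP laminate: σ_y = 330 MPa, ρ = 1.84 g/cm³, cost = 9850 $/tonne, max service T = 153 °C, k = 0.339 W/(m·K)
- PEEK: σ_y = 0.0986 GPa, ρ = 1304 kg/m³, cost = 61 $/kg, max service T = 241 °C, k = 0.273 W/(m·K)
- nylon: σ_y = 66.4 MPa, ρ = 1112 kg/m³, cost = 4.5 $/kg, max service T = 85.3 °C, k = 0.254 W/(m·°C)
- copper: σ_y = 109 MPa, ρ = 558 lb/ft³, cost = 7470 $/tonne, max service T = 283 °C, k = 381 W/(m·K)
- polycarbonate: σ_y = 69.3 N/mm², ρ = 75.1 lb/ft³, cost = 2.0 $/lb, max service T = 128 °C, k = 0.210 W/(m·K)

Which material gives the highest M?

Screen on constraints: cost ≤ 35 $/kg; max service T ≥ 107 °C; k ≥ 0.232 W/(m·K). Survivors: GFRP laminate, copper.
In SI units:
  GFRP laminate: σ_y = 330.0 MPa, ρ = 1840 kg/m³
  copper: σ_y = 109.0 MPa, ρ = 8938 kg/m³
  GFRP laminate: M = 9.87×10⁻³
  copper: M = 1.17×10⁻³
GFRP laminate ranks first.

GFRP laminate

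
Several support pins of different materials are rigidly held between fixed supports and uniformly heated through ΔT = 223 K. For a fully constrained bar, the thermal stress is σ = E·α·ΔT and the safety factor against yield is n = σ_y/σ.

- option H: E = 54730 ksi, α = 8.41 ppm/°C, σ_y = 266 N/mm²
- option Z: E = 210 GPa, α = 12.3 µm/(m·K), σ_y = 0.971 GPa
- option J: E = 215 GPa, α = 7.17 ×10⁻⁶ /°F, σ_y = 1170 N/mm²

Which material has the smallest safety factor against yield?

option H

Converting E to GPa, α to ×10⁻⁶/K, σ_y to MPa, then σ and n for each:
  option H: E = 377.4, α = 8.41, σ_y = 266.0 → σ = 708 MPa, n = 0.376
  option Z: E = 210.0, α = 12.3, σ_y = 971.0 → σ = 576 MPa, n = 1.69
  option J: E = 215.0, α = 12.9, σ_y = 1170 → σ = 619 MPa, n = 1.89
Option H has the lowest safety factor, n = 0.376.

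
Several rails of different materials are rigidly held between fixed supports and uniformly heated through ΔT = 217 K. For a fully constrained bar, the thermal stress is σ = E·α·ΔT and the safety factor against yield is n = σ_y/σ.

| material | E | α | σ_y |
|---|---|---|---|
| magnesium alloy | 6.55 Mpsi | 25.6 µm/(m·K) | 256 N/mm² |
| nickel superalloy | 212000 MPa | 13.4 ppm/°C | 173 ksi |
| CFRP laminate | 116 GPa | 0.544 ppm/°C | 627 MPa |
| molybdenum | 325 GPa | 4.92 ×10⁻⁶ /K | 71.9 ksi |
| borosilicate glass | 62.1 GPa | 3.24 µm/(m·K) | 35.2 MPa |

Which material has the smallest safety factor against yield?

borosilicate glass

Converting E to GPa, α to ×10⁻⁶/K, σ_y to MPa, then σ and n for each:
  magnesium alloy: E = 45.16, α = 25.6, σ_y = 256.0 → σ = 251 MPa, n = 1.02
  nickel superalloy: E = 212.0, α = 13.4, σ_y = 1193 → σ = 616 MPa, n = 1.93
  CFRP laminate: E = 116.0, α = 0.544, σ_y = 627.0 → σ = 13.7 MPa, n = 45.8
  molybdenum: E = 325.0, α = 4.92, σ_y = 495.7 → σ = 347 MPa, n = 1.43
  borosilicate glass: E = 62.10, α = 3.24, σ_y = 35.20 → σ = 43.7 MPa, n = 0.806
The minimum is borosilicate glass at n = 0.806.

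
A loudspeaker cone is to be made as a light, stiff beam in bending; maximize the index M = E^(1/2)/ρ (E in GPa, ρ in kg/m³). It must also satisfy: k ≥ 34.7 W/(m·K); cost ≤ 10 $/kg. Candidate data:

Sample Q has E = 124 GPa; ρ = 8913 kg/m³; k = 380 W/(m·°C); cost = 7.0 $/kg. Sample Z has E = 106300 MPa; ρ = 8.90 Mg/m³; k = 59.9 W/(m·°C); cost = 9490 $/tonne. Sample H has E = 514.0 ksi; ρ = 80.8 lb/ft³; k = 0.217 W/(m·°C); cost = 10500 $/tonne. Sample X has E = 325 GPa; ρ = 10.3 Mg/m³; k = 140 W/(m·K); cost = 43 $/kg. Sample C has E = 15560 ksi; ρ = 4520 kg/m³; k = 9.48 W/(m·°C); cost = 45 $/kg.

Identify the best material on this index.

Screen on constraints: k ≥ 34.7 W/(m·K); cost ≤ 10 $/kg. Survivors: sample Q, sample Z.
Putting every candidate on a common basis:
  sample Q: E = 124.0 GPa, ρ = 8913 kg/m³
  sample Z: E = 106.3 GPa, ρ = 8900 kg/m³
  sample Q: M = 1.25×10⁻³
  sample Z: M = 1.16×10⁻³
The maximum is for sample Q.

sample Q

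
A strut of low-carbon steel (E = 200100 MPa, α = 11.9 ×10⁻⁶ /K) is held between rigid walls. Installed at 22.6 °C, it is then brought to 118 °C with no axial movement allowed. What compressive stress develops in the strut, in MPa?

E = 200100 MPa = 200.1 GPa.
ΔT = 95.40 K. Constrained thermal stress σ = E·α·ΔT = 200.1×10³ MPa × 11.9×10⁻⁶ × 95.40 = 227 MPa (compressive).

227 MPa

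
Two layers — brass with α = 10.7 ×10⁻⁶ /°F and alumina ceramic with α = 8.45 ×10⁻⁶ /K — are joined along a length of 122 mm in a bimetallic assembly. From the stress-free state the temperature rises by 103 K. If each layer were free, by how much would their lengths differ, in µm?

brass: α = 10.7×10⁻⁶/°F × 9/5 = 19.3×10⁻⁶/K.
Δα = |19.3 − 8.45|×10⁻⁶/K = 10.8×10⁻⁶/K.
ΔL_mismatch = Δα·L·ΔT = 10.8×10⁻⁶ × 122.0 mm × 103.0 K = 136 µm.

136 µm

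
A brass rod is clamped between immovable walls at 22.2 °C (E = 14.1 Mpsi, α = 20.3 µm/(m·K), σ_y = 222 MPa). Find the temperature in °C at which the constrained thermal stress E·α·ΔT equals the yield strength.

135 °C

E = 14.1 Mpsi = 97.22 GPa.
E·α·ΔT = 222.0 MPa ⇒ ΔT = 222.0 / (97.22×10³ × 20.3×10⁻⁶) = 112.5 K.
T = 22.2 + 112.5 = 134.7 °C.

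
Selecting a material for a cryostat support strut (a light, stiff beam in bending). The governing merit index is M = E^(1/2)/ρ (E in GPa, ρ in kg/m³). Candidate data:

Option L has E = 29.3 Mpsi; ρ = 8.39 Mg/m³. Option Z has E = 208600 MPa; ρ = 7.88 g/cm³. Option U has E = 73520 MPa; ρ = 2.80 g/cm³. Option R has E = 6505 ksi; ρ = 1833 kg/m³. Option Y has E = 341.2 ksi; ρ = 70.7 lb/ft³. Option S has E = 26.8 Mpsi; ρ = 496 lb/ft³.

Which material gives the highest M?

option R

Convert each candidate to consistent units, then evaluate M:
  option L: E = 202.0 GPa, ρ = 8390 kg/m³
  option Z: E = 208.6 GPa, ρ = 7880 kg/m³
  option U: E = 73.52 GPa, ρ = 2800 kg/m³
  option R: E = 44.85 GPa, ρ = 1833 kg/m³
  option Y: E = 2.352 GPa, ρ = 1133 kg/m³
  option S: E = 184.8 GPa, ρ = 7945 kg/m³
  option R: M = 3.65×10⁻³
  option U: M = 3.06×10⁻³
  option Z: M = 1.83×10⁻³
  option S: M = 1.71×10⁻³
  option L: M = 1.69×10⁻³
  option Y: M = 1.35×10⁻³
Option R ranks first.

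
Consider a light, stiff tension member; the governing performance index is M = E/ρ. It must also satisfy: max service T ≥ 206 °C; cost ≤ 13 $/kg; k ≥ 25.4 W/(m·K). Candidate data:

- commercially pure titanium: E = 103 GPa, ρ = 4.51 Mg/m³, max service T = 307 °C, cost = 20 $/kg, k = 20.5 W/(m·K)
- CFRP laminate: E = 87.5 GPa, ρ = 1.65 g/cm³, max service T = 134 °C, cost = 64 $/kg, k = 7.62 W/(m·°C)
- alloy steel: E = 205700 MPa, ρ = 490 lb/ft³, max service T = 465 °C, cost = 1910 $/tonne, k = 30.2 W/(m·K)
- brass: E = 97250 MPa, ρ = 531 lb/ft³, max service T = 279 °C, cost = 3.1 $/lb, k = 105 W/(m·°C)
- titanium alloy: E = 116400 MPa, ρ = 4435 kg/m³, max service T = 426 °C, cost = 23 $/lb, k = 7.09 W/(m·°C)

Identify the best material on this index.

alloy steel

Screen on constraints: max service T ≥ 206 °C; cost ≤ 13 $/kg; k ≥ 25.4 W/(m·K). Survivors: alloy steel, brass.
Putting every candidate on a common basis:
  alloy steel: E = 205.7 GPa, ρ = 7849 kg/m³
  brass: E = 97.25 GPa, ρ = 8506 kg/m³
  alloy steel: M = 26.2 MN·m/kg
  brass: M = 11.4 MN·m/kg
Alloy steel has the largest M.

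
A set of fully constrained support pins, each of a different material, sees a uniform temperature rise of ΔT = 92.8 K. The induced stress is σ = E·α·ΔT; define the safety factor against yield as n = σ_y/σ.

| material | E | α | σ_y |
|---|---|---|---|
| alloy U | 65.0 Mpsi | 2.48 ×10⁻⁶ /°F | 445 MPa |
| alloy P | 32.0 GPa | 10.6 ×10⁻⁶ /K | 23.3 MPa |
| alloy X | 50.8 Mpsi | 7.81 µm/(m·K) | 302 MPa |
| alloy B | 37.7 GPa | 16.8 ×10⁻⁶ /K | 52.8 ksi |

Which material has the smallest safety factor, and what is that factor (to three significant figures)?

alloy P, n = 0.740

Converting E to GPa, α to ×10⁻⁶/K, σ_y to MPa, then σ and n for each:
  alloy U: E = 448.2, α = 4.46, σ_y = 445.0 → σ = 186 MPa, n = 2.40
  alloy P: E = 32.00, α = 10.6, σ_y = 23.30 → σ = 31.5 MPa, n = 0.740
  alloy X: E = 350.3, α = 7.81, σ_y = 302.0 → σ = 254 MPa, n = 1.19
  alloy B: E = 37.70, α = 16.8, σ_y = 364.0 → σ = 58.8 MPa, n = 6.19
Alloy P has the lowest safety factor, n = 0.740.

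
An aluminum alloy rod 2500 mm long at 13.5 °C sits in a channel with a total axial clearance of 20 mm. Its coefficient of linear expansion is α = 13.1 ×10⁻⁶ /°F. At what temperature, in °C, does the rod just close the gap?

α = 13.1×10⁻⁶/°F × 9/5 = 23.6×10⁻⁶/K.
α·L₀·ΔT = 20.0 mm ⇒ ΔT = 20.0 / (23.6×10⁻⁶ × 2500.0) = 339.3 K.
T = 13.5 + 339.3 = 352.8 °C.

353 °C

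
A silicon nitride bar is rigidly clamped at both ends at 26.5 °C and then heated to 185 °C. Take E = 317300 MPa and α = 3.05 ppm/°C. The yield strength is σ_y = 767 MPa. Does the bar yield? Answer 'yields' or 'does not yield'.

does not yield

E = 317300 MPa = 317.3 GPa.
ΔT = 158.5 K. Constrained thermal stress σ = E·α·ΔT = 317.3×10³ MPa × 3.05×10⁻⁶ × 158.5 = 153 MPa (compressive).
Compare to σ_y = 767 MPa: σ < σ_y, so it does not yield.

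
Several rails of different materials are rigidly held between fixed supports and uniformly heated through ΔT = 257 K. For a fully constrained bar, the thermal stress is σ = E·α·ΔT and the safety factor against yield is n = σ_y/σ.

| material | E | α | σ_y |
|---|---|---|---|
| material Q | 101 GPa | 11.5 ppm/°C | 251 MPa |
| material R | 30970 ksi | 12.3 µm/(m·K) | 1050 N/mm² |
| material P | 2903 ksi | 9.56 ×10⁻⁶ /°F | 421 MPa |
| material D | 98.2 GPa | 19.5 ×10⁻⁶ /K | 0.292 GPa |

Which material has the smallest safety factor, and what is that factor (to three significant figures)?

Per material, after unit conversion:
  material Q: E = 101.0, α = 11.5, σ_y = 251.0 → σ = 299 MPa, n = 0.841
  material R: E = 213.5, α = 12.3, σ_y = 1050 → σ = 675 MPa, n = 1.56
  material P: E = 20.02, α = 17.2, σ_y = 421.0 → σ = 88.5 MPa, n = 4.76
  material D: E = 98.20, α = 19.5, σ_y = 292.0 → σ = 492 MPa, n = 0.593
The minimum is material D at n = 0.593.

material D, n = 0.593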